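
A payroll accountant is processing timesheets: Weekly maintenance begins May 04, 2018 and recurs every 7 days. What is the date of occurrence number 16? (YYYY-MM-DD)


First occurrence: 2018-05-04 (occurrence 1)
Each occurrence is 7 days after the previous.
Occurrence 16 is 15 weeks after the first.
15 weeks = 105 days
2018-05-04 + 105 days = 2018-08-17

2018-08-17


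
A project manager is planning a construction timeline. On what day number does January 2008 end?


Month: January
Year: 2008
January is a 31-day month
Total: 31 days

31


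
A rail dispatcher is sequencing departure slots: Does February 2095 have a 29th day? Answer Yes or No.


Year: 2095
Divisible by 4? 2095 / 4 = 523.75 -> No
Not divisible by 4, so NOT a leap year

No


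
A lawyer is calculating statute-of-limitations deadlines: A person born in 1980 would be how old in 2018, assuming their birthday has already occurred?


Birth year: 1980
Current year: 2018
Age = current year - birth year
Age = 2018 - 1980 = 38

38


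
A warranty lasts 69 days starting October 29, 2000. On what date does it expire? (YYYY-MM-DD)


Start: 2000-10-29
Adding 69 days
Days remaining in October: 2
After October: 67 days still to add
November 2000: 30 days, 37 remaining
December 2000: 31 days, 6 remaining
January 2001 has 31 days, need 6
Result: 2001-01-06

2001-01-06


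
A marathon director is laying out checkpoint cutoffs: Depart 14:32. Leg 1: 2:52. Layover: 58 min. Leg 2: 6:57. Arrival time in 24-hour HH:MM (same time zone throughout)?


Depart: 14:32
Leg 1: +172 min -> 17:24
Layover: +58 min -> 18:22
Leg 2: +417 min -> 01:19
Total travel: 647 minutes = 10h 47m
Arrival: 01:19

01:19


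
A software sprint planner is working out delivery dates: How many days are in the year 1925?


Year: 1925
Check leap year rules:
Divisible by 4? No
1925 is not a leap year
Days: 365

365


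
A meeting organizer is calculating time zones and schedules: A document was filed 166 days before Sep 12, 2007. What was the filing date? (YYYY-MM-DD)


Start: 2007-09-12
Subtracting 166 days
Days already passed in September: 12
After going back through September: 154 more days to subtract
August 2007: 31 days, 123 remaining
July 2007: 31 days, 92 remaining
June 2007: 30 days, 62 remaining
May 2007: 31 days, 31 remaining
Result: 2007-03-30

2007-03-30


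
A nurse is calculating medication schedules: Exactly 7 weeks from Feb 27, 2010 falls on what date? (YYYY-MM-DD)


Start: 2010-02-27
Weeks to add: 7
Convert to days: 7 x 7 = 49 days
Add 49 days to 2010-02-27
Result: 2010-04-17

2010-04-17


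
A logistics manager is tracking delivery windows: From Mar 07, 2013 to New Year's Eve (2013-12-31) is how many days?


Start: March 07, 2013
End: December 31, 2013
Days left in March: 24
April: 30
May: 31
June: 30
July: 31
... plus remaining months
Sum of remaining months: 275
Total: 24 + 275 = 299

299


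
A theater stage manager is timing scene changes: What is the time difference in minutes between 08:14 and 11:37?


Start time: 08:14 = 494 minutes from midnight
End time: 11:37 = 697 minutes from midnight
Difference: 697 - 494 = 203 minutes
That is 3 hours and 23 minutes

203


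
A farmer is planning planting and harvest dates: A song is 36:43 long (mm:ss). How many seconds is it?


Minutes: 36
Extra seconds: 43
Seconds per minute: 60
Minutes to seconds: 36 x 60 = 2160
Total: 2160 + 43 = 2203

2203


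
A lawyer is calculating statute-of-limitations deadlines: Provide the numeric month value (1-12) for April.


Calendar month order:
3. March
4. April <--
5. May
April is month number 4

4


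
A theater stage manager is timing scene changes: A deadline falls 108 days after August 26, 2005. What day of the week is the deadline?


Start: 2005-08-26 (Friday)
Step 1 - find target date: add 108 days
  2005-08-26 + 108 days = 2005-12-12
Step 2 - day of week:
  108 mod 7 = 3
  Friday + 3 days -> Monday
Result: Monday (2005-12-12)

Monday


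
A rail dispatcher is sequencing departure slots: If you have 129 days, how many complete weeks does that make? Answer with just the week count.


Total days: 129
Days per week: 7
Division: 129 / 7 = 18 remainder 3
Complete weeks: 18
Remaining days: 3

18


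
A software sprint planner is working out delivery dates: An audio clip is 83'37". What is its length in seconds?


Minutes: 83
Seconds: 37
Convert minutes to seconds: 83 x 60 = 4980
Add remaining seconds: 4980 + 37 = 5017

5017


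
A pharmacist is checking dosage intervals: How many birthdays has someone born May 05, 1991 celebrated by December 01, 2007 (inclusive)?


Birth: 1991-05-05
Reference: 2007-12-01
Year difference: 2007 - 1991 = 16
Has birthday (05-05) occurred by 12-01? Yes
Age in full years: 16

16


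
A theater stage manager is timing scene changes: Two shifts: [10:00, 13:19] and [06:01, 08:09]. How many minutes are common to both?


Interval A: [600, 799] minutes from midnight
Interval B: [361, 489] minutes from midnight
Overlap start = max(600, 361) = 600
Overlap end = min(799, 489) = 489
End <= start, so the intervals do not overlap: 0 minutes

0


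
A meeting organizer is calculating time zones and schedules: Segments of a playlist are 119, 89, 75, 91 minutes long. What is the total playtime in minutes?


Durations: 119, 89, 75, 91
Running sum: 119
+ 89 = 208
+ 75 = 283
+ 91 = 374
Total duration: 374 minutes
That is 6 hours and 14 minutes

374


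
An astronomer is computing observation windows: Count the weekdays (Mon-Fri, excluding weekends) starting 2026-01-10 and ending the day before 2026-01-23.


Start: 2026-01-10 (Saturday)
End (exclusive): 2026-01-23 (Friday)
Total calendar days: 13
Full weeks: 13 // 7 = 1 -> 5 weekdays
Remaining 6 days starting on Saturday:
  Sat(-), Sun(-), Mon(w), Tue(w), Wed(w), Thu(w) -> 4 weekdays
Total business days: 5 + 4 = 9

9


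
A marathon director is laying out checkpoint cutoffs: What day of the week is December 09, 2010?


Date: 2010-12-09
January 1, 2010 is a Friday
Day of year: 343
Offset from Jan 1: 342 days
342 mod 7 = 6
Result: Thursday

Thursday


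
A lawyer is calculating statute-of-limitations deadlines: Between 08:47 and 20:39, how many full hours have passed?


Start: 08:47
End: 20:39
Hour difference: 20 - 8 = 12 hours
Minute difference: 39 - 47 = -8 minutes
Total minutes: 712
Complete hours: 712 / 60 = 11 (remainder 52)

11


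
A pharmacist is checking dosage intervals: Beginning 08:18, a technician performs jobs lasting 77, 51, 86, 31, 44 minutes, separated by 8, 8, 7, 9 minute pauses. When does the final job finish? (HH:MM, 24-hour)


Start: 08:18 = 498 min from midnight
  after task 1 (77 min): 09:35
  after break (8 min): 09:43
  after task 2 (51 min): 10:34
  after break (8 min): 10:42
  after task 3 (86 min): 12:08
  after break (7 min): 12:15
  after task 4 (31 min): 12:46
  after break (9 min): 12:55
  after task 5 (44 min): 13:39
Total elapsed: 321 minutes
End time: 13:39

13:39


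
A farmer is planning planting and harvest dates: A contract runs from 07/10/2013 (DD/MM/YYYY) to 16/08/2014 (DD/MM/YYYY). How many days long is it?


Start date: 2013-10-07
End date: 2014-08-16
Oct 2013: +25 days
Nov 2013: +30 days
Dec 2013: +31 days
... (8 more months)
Total: 313 days

313


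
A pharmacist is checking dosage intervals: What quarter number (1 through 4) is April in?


Month: April (month 4)
Q1: January-March (months 1-3)
Q2: April-June (months 4-6)
Q3: July-September (months 7-9)
Q4: October-December (months 10-12)
Month 4 falls in Q2

2


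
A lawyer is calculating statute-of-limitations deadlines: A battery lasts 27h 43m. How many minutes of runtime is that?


Hours: 27
Extra minutes: 43
Minutes per hour: 60
Hours to minutes: 27 x 60 = 1620
Total: 1620 + 43 = 1663

1663


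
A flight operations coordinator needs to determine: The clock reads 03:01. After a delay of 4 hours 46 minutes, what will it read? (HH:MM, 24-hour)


Start time: 03:01
Adding: 4 hours 46 minutes
Minutes: 1 + 46 = 47
Hours: 3 + 4 + 0 = 7
Result: 07:47

07:47


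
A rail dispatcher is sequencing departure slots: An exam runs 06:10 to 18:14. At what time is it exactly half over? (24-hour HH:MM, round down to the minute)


Start time: 06:10 = 370 minutes from midnight
End time: 18:14 = 1094 minutes from midnight
Sum: 370 + 1094 = 1464
Midpoint: 1464 / 2 = 732 minutes
Convert: 732 / 60 = 12 hours, 12 minutes
Result: 12:12

12:12


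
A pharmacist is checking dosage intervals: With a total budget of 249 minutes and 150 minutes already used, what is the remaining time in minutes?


Total budget: 249 minutes
Time used: 150 minutes
Remaining: 249 - 150 = 99 minutes
Percent used: 60.2%
Percent remaining: 39.8%

99


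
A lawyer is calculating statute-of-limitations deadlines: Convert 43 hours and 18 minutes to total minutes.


Hours: 43
Minutes: 18
Convert hours to minutes: 43 x 60 = 2580
Add remaining minutes: 2580 + 18 = 2598

2598


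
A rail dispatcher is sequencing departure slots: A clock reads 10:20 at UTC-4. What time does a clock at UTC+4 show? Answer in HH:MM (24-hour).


Local time: 10:20 at UTC-4 (offset -4h)
Target zone: UTC+4 (offset 4h)
Difference: 4 - (-4) = 8 hours
Calculation: 10 + (8) = 18
Result: 18:20

18:20


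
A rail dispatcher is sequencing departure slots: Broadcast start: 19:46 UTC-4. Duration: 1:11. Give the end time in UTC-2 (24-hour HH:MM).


Start: 19:46 in UTC-4
Step 1 - add duration:
  minutes: 46 + 11 = 57
  hours: 19 + 1 + 0 = 20
  end in UTC-4: 20:57
Step 2 - convert UTC-4 -> UTC-2:
  offset difference: -2 - (-4) = 2 hours
  20 + (2) = 22 -> mod 24 = 22
Result: 22:57 in UTC-2

22:57


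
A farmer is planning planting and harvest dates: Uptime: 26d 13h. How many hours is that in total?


Days: 26
Extra hours: 13
Hours per day: 24
Days to hours: 26 x 24 = 624
Total: 624 + 13 = 637

637


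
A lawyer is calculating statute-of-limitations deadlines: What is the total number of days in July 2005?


Month: July
Year: 2005
July is a 31-day month
Total: 31 days

31


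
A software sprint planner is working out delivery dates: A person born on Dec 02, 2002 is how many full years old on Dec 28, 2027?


Birth: 2002-12-02
Reference: 2027-12-28
Year difference: 2027 - 2002 = 25
Has birthday (12-02) occurred by 12-28? Yes
Age in full years: 25

25


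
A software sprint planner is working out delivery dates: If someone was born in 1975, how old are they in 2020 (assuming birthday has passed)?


Birth year: 1975
Current year: 2020
Age = current year - birth year
Age = 2020 - 1975 = 45

45


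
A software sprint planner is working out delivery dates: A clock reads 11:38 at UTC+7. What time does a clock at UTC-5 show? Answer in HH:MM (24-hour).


Local time: 11:38 at UTC+7 (offset 7h)
Target zone: UTC-5 (offset -5h)
Difference: -5 - (7) = -12 hours
Calculation: 11 + (-12) = -1
Wraparound: (-1) mod 24 = 23
Result: 23:38

23:38


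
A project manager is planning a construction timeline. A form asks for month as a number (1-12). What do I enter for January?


Calendar month order:
1. January <--
2. February
January is month number 1

1


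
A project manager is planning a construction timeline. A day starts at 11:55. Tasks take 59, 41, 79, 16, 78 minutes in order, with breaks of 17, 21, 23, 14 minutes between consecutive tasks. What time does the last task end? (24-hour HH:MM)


Start: 11:55 = 715 min from midnight
  after task 1 (59 min): 12:54
  after break (17 min): 13:11
  after task 2 (41 min): 13:52
  after break (21 min): 14:13
  after task 3 (79 min): 15:32
  after break (23 min): 15:55
  after task 4 (16 min): 16:11
  after break (14 min): 16:25
  after task 5 (78 min): 17:43
Total elapsed: 348 minutes
End time: 17:43

17:43


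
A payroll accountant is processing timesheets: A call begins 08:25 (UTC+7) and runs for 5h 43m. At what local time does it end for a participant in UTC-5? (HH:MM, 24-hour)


Start: 08:25 in UTC+7
Step 1 - add duration:
  minutes: 25 + 43 = 68 (carry 1h)
  hours: 8 + 5 + 1 = 14
  end in UTC+7: 14:08
Step 2 - convert UTC+7 -> UTC-5:
  offset difference: -5 - (7) = -12 hours
  14 + (-12) = 2 -> mod 24 = 2
Result: 02:08 in UTC-5

02:08


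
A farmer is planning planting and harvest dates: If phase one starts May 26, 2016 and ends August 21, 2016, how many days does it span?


Start date: 2016-05-26
End date: 2016-08-21
May 2016: +6 days
Jun 2016: +30 days
Jul 2016: +31 days
Aug 2016: +20 days
Total: 87 days

87


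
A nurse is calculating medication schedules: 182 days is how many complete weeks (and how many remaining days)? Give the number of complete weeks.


Total days: 182
Days per week: 7
Division: 182 / 7 = 26 remainder 0
Complete weeks: 26
Remaining days: 0

26


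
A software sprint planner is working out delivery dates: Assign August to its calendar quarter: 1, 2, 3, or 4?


Month: August (month 8)
Q1: January-March (months 1-3)
Q2: April-June (months 4-6)
Q3: July-September (months 7-9)
Q4: October-December (months 10-12)
Month 8 falls in Q3

3


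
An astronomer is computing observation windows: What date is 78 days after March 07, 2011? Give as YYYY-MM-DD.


Start: 2011-03-07
Adding 78 days
Days remaining in March: 24
After March: 54 days still to add
April 2011: 30 days, 24 remaining
May 2011 has 31 days, need 24
Result: 2011-05-24

2011-05-24


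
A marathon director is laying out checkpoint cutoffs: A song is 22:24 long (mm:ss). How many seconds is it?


Minutes: 22
Extra seconds: 24
Seconds per minute: 60
Minutes to seconds: 22 x 60 = 1320
Total: 1320 + 24 = 1344

1344


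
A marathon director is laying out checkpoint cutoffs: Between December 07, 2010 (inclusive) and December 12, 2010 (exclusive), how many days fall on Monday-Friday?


Start: 2010-12-07 (Tuesday)
End (exclusive): 2010-12-12 (Sunday)
Total calendar days: 5
Full weeks: 5 // 7 = 0 -> 0 weekdays
Remaining 5 days starting on Tuesday:
  Tue(w), Wed(w), Thu(w), Fri(w), Sat(-) -> 4 weekdays
Total business days: 0 + 4 = 4

4


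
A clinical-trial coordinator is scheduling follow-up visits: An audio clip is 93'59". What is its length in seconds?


Minutes: 93
Seconds: 59
Convert minutes to seconds: 93 x 60 = 5580
Add remaining seconds: 5580 + 59 = 5639

5639


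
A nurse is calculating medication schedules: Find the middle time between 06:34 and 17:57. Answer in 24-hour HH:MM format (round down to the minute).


Start time: 06:34 = 394 minutes from midnight
End time: 17:57 = 1077 minutes from midnight
Sum: 394 + 1077 = 1471
Midpoint: 1471 / 2 = 735 minutes
Convert: 735 / 60 = 12 hours, 15 minutes
Result: 12:15

12:15


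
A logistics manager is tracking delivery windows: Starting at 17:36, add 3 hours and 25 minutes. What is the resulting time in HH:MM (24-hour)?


Start time: 17:36
Adding: 3 hours 25 minutes
Minutes: 36 + 25 = 61
Minute overflow: 61 >= 60, so carry 1 hour, minutes = 1
Hours: 17 + 3 + 1 = 21
Result: 21:01

21:01


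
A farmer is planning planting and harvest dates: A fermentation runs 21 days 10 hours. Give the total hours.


Days: 21
Extra hours: 10
Hours per day: 24
Days to hours: 21 x 24 = 504
Total: 504 + 10 = 514

514


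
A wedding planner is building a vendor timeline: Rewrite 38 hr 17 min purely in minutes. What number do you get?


Hours: 38
Extra minutes: 17
Minutes per hour: 60
Hours to minutes: 38 x 60 = 2280
Total: 2280 + 17 = 2297

2297


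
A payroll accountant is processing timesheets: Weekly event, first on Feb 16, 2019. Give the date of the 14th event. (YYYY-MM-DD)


First occurrence: 2019-02-16 (occurrence 1)
Each occurrence is 7 days after the previous.
Occurrence 14 is 13 weeks after the first.
13 weeks = 91 days
2019-02-16 + 91 days = 2019-05-18

2019-05-18


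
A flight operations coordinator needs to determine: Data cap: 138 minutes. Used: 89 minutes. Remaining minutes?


Total budget: 138 minutes
Time used: 89 minutes
Remaining: 138 - 89 = 49 minutes
Percent used: 64.5%
Percent remaining: 35.5%

49


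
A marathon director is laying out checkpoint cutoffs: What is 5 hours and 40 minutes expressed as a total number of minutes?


Hours: 5
Minutes: 40
Convert hours to minutes: 5 x 60 = 300
Add remaining minutes: 300 + 40 = 340

340


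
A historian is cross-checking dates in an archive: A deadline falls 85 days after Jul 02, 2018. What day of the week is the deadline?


Start: 2018-07-02 (Monday)
Step 1 - find target date: add 85 days
  2018-07-02 + 85 days = 2018-09-25
Step 2 - day of week:
  85 mod 7 = 1
  Monday + 1 days -> Tuesday
Result: Tuesday (2018-09-25)

Tuesday


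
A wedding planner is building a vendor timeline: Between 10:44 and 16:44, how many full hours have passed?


Start: 10:44
End: 16:44
Hour difference: 16 - 10 = 6 hours
Minute difference: 44 - 44 = 0 minutes
Total minutes: 360
Complete hours: 360 / 60 = 6 (remainder 0)

6


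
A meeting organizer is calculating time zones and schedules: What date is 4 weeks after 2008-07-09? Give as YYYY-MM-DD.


Start: 2008-07-09
Weeks to add: 4
Convert to days: 4 x 7 = 28 days
Add 28 days to 2008-07-09
Result: 2008-08-06

2008-08-06


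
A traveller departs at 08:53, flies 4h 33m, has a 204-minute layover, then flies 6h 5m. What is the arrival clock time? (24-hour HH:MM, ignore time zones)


Depart: 08:53
Leg 1: +273 min -> 13:26
Layover: +204 min -> 16:50
Leg 2: +365 min -> 22:55
Total travel: 842 minutes = 14h 2m
Arrival: 22:55

22:55


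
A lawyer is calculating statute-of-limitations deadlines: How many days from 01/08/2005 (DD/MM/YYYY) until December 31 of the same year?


Start: August 01, 2005
End: December 31, 2005
Days left in August: 30
September: 30
October: 31
November: 30
December: 31
Sum of remaining months: 122
Total: 30 + 122 = 152

152


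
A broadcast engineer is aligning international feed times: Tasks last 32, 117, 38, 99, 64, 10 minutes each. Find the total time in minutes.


Durations: 32, 117, 38, 99, 64, 10
Running sum: 32
+ 117 = 149
+ 38 = 187
+ 99 = 286
+ 64 = 350
+ 10 = 360
Total duration: 360 minutes
That is 6 hours and 0 minutes

360


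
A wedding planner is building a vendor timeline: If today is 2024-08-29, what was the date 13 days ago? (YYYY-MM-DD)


Start: 2024-08-29
Subtracting 13 days
Days already passed in August: 29
Result: 2024-08-16

2024-08-16


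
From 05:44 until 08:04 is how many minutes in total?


Start time: 05:44 = 344 minutes from midnight
End time: 08:04 = 484 minutes from midnight
Difference: 484 - 344 = 140 minutes
That is 2 hours and 20 minutes

140


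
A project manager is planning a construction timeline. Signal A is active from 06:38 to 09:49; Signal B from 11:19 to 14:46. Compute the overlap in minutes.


Interval A: [398, 589] minutes from midnight
Interval B: [679, 886] minutes from midnight
Overlap start = max(398, 679) = 679
Overlap end = min(589, 886) = 589
End <= start, so the intervals do not overlap: 0 minutes

0


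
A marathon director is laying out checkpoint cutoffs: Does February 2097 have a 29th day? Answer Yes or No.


Year: 2097
Divisible by 4? 2097 / 4 = 524.25 -> No
Not divisible by 4, so NOT a leap year

No


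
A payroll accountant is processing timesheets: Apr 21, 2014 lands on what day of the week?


Date: 2014-04-21
January 1, 2014 is a Wednesday
Day of year: 111
Offset from Jan 1: 110 days
110 mod 7 = 5
Result: Monday

Monday


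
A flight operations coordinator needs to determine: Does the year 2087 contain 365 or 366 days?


Year: 2087
Check leap year rules:
Divisible by 4? No
2087 is not a leap year
Days: 365

365


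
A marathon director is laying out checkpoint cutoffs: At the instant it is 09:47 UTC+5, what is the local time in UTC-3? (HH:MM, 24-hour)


Local time: 09:47 at UTC+5 (offset 5h)
Target zone: UTC-3 (offset -3h)
Difference: -3 - (5) = -8 hours
Calculation: 9 + (-8) = 1
Result: 01:47

01:47


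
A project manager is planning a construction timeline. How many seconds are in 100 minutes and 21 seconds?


Minutes: 100
Seconds: 21
Convert minutes to seconds: 100 x 60 = 6000
Add remaining seconds: 6000 + 21 = 6021

6021


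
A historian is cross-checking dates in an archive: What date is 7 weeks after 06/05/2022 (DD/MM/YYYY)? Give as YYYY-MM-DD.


Start: 2022-05-06
Weeks to add: 7
Convert to days: 7 x 7 = 49 days
Add 49 days to 2022-05-06
Result: 2022-06-24

2022-06-24


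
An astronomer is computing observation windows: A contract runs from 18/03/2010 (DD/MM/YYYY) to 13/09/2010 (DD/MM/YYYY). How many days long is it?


Start date: 2010-03-18
End date: 2010-09-13
Mar 2010: +14 days
Apr 2010: +30 days
May 2010: +31 days
... (4 more months)
Total: 179 days

179


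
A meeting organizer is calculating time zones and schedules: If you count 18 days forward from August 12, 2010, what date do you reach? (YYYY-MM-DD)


Start: 2010-08-12
Adding 18 days
Days remaining in August: 19
Result: 2010-08-30

2010-08-30


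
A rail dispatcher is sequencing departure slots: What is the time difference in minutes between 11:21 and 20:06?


Start time: 11:21 = 681 minutes from midnight
End time: 20:06 = 1206 minutes from midnight
Difference: 1206 - 681 = 525 minutes
That is 8 hours and 45 minutes

525


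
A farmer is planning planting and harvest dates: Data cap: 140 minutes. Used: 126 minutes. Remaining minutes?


Total budget: 140 minutes
Time used: 126 minutes
Remaining: 140 - 126 = 14 minutes
Percent used: 90.0%
Percent remaining: 10.0%

14


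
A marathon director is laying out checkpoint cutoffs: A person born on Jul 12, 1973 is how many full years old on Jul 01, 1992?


Birth: 1973-07-12
Reference: 1992-07-01
Year difference: 1992 - 1973 = 19
Has birthday (07-12) occurred by 07-01? No
Birthday not yet reached this year -> subtract 1
Age in full years: 18

18


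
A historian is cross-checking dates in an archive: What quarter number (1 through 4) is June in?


Month: June (month 6)
Q1: January-March (months 1-3)
Q2: April-June (months 4-6)
Q3: July-September (months 7-9)
Q4: October-December (months 10-12)
Month 6 falls in Q2

2


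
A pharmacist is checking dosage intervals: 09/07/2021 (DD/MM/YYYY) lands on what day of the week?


Date: 2021-07-09
January 1, 2021 is a Friday
Day of year: 190
Offset from Jan 1: 189 days
189 mod 7 = 0
Result: Friday

Friday


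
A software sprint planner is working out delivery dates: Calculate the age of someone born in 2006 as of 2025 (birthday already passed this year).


Birth year: 2006
Current year: 2025
Age = current year - birth year
Age = 2025 - 2006 = 19

19


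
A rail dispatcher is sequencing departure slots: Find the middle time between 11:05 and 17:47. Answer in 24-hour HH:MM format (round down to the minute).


Start time: 11:05 = 665 minutes from midnight
End time: 17:47 = 1067 minutes from midnight
Sum: 665 + 1067 = 1732
Midpoint: 1732 / 2 = 866 minutes
Convert: 866 / 60 = 14 hours, 26 minutes
Result: 14:26

14:26


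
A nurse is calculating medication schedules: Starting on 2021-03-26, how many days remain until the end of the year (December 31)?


Start: March 26, 2021
End: December 31, 2021
Days left in March: 5
April: 30
May: 31
June: 30
July: 31
... plus remaining months
Sum of remaining months: 275
Total: 5 + 275 = 280

280


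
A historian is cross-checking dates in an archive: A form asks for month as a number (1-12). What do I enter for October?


Calendar month order:
9. September
10. October <--
11. November
October is month number 10

10


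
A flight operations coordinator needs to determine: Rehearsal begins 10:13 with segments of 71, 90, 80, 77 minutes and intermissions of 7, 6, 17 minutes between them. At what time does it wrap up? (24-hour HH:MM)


Start: 10:13 = 613 min from midnight
  after task 1 (71 min): 11:24
  after break (7 min): 11:31
  after task 2 (90 min): 13:01
  after break (6 min): 13:07
  after task 3 (80 min): 14:27
  after break (17 min): 14:44
  after task 4 (77 min): 16:01
Total elapsed: 348 minutes
End time: 16:01

16:01


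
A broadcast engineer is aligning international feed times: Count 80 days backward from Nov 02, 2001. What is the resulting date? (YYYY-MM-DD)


Start: 2001-11-02
Subtracting 80 days
Days already passed in November: 2
After going back through November: 78 more days to subtract
October 2001: 31 days, 47 remaining
September 2001: 30 days, 17 remaining
August 2001 has 31 days, need 17
Result: 2001-08-14

2001-08-14


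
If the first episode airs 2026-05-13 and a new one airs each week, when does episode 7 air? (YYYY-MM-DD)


First occurrence: 2026-05-13 (occurrence 1)
Each occurrence is 7 days after the previous.
Occurrence 7 is 6 weeks after the first.
6 weeks = 42 days
2026-05-13 + 42 days = 2026-06-24

2026-06-24


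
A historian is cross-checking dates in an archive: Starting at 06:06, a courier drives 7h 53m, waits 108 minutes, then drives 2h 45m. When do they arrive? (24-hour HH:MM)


Depart: 06:06
Leg 1: +473 min -> 13:59
Layover: +108 min -> 15:47
Leg 2: +165 min -> 18:32
Total travel: 746 minutes = 12h 26m
Arrival: 18:32

18:32


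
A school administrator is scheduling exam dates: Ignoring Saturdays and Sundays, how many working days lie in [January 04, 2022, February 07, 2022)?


Start: 2022-01-04 (Tuesday)
End (exclusive): 2022-02-07 (Monday)
Total calendar days: 34
Full weeks: 34 // 7 = 4 -> 20 weekdays
Remaining 6 days starting on Tuesday:
  Tue(w), Wed(w), Thu(w), Fri(w), Sat(-), Sun(-) -> 4 weekdays
Total business days: 20 + 4 = 24

24


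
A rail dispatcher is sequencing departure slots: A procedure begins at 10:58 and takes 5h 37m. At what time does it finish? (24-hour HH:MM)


Start time: 10:58
Adding: 5 hours 37 minutes
Minutes: 58 + 37 = 95
Minute overflow: 95 >= 60, so carry 1 hour, minutes = 35
Hours: 10 + 5 + 1 = 16
Result: 16:35

16:35


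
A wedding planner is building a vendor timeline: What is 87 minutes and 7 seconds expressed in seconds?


Minutes: 87
Extra seconds: 7
Seconds per minute: 60
Minutes to seconds: 87 x 60 = 5220
Total: 5220 + 7 = 5227

5227


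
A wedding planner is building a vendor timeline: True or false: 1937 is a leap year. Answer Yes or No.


Year: 1937
Divisible by 4? 1937 / 4 = 484.25 -> No
Not divisible by 4, so NOT a leap year

No


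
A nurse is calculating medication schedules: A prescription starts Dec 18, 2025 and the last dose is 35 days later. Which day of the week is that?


Start: 2025-12-18 (Thursday)
Step 1 - find target date: add 35 days
  2025-12-18 + 35 days = 2026-01-22
Step 2 - day of week:
  35 mod 7 = 0
  Thursday + 0 days -> Thursday
Result: Thursday (2026-01-22)

Thursday


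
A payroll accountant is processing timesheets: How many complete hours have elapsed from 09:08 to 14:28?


Start: 09:08
End: 14:28
Hour difference: 14 - 9 = 5 hours
Minute difference: 28 - 8 = 20 minutes
Total minutes: 320
Complete hours: 320 / 60 = 5 (remainder 20)

5


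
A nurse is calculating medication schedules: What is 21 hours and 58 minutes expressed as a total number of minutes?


Hours: 21
Minutes: 58
Convert hours to minutes: 21 x 60 = 1260
Add remaining minutes: 1260 + 58 = 1318

1318


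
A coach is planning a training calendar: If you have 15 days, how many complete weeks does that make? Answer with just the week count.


Total days: 15
Days per week: 7
Division: 15 / 7 = 2 remainder 1
Complete weeks: 2
Remaining days: 1

2


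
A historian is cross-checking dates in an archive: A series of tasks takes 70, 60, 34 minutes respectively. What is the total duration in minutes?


Durations: 70, 60, 34
Running sum: 70
+ 60 = 130
+ 34 = 164
Total duration: 164 minutes
That is 2 hours and 44 minutes

164


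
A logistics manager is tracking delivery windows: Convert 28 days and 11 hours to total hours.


Days: 28
Extra hours: 11
Hours per day: 24
Days to hours: 28 x 24 = 672
Total: 672 + 11 = 683

683


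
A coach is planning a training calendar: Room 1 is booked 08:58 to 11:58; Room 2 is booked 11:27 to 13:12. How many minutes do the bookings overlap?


Interval A: [538, 718] minutes from midnight
Interval B: [687, 792] minutes from midnight
Overlap start = max(538, 687) = 687
Overlap end = min(718, 792) = 718
Overlap = 718 - 687 = 31 minutes

31


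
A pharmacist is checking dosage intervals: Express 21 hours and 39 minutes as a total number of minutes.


Hours: 21
Extra minutes: 39
Minutes per hour: 60
Hours to minutes: 21 x 60 = 1260
Total: 1260 + 39 = 1299

1299


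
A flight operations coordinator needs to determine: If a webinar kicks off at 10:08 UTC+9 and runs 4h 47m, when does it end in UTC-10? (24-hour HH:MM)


Start: 10:08 in UTC+9
Step 1 - add duration:
  minutes: 8 + 47 = 55
  hours: 10 + 4 + 0 = 14
  end in UTC+9: 14:55
Step 2 - convert UTC+9 -> UTC-10:
  offset difference: -10 - (9) = -19 hours
  14 + (-19) = -5 -> mod 24 = 19
Result: 19:55 in UTC-10

19:55


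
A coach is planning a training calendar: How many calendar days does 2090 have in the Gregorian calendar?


Year: 2090
Check leap year rules:
Divisible by 4? No
2090 is not a leap year
Days: 365

365


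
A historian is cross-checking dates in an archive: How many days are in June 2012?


Month: June
Year: 2012
June is a 30-day month
Total: 30 days

30


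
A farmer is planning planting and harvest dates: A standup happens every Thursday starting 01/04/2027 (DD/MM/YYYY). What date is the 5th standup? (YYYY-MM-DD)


First occurrence: 2027-04-01 (occurrence 1)
Each occurrence is 7 days after the previous.
Occurrence 5 is 4 weeks after the first.
4 weeks = 28 days
2027-04-01 + 28 days = 2027-04-29

2027-04-29


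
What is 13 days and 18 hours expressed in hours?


Days: 13
Extra hours: 18
Hours per day: 24
Days to hours: 13 x 24 = 312
Total: 312 + 18 = 330

330


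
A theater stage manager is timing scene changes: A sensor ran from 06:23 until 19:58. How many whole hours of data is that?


Start: 06:23
End: 19:58
Hour difference: 19 - 6 = 13 hours
Minute difference: 58 - 23 = 35 minutes
Total minutes: 815
Complete hours: 815 / 60 = 13 (remainder 35)

13


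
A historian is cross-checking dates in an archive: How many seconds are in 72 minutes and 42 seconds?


Minutes: 72
Seconds: 42
Convert minutes to seconds: 72 x 60 = 4320
Add remaining seconds: 4320 + 42 = 4362

4362


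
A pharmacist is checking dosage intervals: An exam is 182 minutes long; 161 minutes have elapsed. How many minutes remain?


Total budget: 182 minutes
Time used: 161 minutes
Remaining: 182 - 161 = 21 minutes
Percent used: 88.5%
Percent remaining: 11.5%

21


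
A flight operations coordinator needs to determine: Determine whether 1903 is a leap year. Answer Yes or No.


Year: 1903
Divisible by 4? 1903 / 4 = 475.75 -> No
Not divisible by 4, so NOT a leap year

No


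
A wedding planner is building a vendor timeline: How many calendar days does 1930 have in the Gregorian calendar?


Year: 1930
Check leap year rules:
Divisible by 4? No
1930 is not a leap year
Days: 365

365


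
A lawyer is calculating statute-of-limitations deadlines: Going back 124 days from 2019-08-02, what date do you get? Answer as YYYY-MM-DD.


Start: 2019-08-02
Subtracting 124 days
Days already passed in August: 2
After going back through August: 122 more days to subtract
July 2019: 31 days, 91 remaining
June 2019: 30 days, 61 remaining
May 2019: 31 days, 30 remaining
April 2019 has 30 days, need 30
Result: 2019-03-31

2019-03-31


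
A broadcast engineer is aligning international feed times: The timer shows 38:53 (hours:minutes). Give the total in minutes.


Hours: 38
Minutes: 53
Convert hours to minutes: 38 x 60 = 2280
Add remaining minutes: 2280 + 53 = 2333

2333


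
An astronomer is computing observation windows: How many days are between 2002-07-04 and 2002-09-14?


Start date: 2002-07-04
End date: 2002-09-14
Jul 2002: +28 days
Aug 2002: +31 days
Sep 2002: +13 days
Total: 72 days

72


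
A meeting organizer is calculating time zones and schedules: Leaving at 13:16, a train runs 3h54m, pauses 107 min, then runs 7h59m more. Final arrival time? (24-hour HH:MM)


Depart: 13:16
Leg 1: +234 min -> 17:10
Layover: +107 min -> 18:57
Leg 2: +479 min -> 02:56
Total travel: 820 minutes = 13h 40m
Arrival: 02:56

02:56


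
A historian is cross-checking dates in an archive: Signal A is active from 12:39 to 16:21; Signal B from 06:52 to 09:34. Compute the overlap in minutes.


Interval A: [759, 981] minutes from midnight
Interval B: [412, 574] minutes from midnight
Overlap start = max(759, 412) = 759
Overlap end = min(981, 574) = 574
End <= start, so the intervals do not overlap: 0 minutes

0


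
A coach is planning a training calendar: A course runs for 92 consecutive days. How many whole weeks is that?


Total days: 92
Days per week: 7
Division: 92 / 7 = 13 remainder 1
Complete weeks: 13
Remaining days: 1

13


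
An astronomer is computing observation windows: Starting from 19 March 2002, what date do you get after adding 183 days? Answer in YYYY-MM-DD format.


Start: 2002-03-19
Adding 183 days
Days remaining in March: 12
After March: 171 days still to add
April 2002: 30 days, 141 remaining
May 2002: 31 days, 110 remaining
June 2002: 30 days, 80 remaining
July 2002: 31 days, 49 remaining
Result: 2002-09-18

2002-09-18


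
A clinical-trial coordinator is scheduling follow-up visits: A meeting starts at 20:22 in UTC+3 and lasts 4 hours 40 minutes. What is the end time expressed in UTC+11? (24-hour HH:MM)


Start: 20:22 in UTC+3
Step 1 - add duration:
  minutes: 22 + 40 = 62 (carry 1h)
  hours: 20 + 4 + 1 = 25
  end in UTC+3: 01:02
Step 2 - convert UTC+3 -> UTC+11:
  offset difference: 11 - (3) = 8 hours
  1 + (8) = 9 -> mod 24 = 9
Result: 09:02 in UTC+11

09:02


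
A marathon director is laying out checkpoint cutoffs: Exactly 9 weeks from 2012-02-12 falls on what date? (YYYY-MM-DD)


Start: 2012-02-12
Weeks to add: 9
Convert to days: 9 x 7 = 63 days
Add 63 days to 2012-02-12
Result: 2012-04-15

2012-04-15


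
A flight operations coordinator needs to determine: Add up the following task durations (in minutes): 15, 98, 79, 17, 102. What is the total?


Durations: 15, 98, 79, 17, 102
Running sum: 15
+ 98 = 113
+ 79 = 192
+ 17 = 209
+ 102 = 311
Total duration: 311 minutes
That is 5 hours and 11 minutes

311


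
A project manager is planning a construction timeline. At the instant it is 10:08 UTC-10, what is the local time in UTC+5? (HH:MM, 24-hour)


Local time: 10:08 at UTC-10 (offset -10h)
Target zone: UTC+5 (offset 5h)
Difference: 5 - (-10) = 15 hours
Calculation: 10 + (15) = 25
Wraparound: (25) mod 24 = 1
Result: 01:08

01:08


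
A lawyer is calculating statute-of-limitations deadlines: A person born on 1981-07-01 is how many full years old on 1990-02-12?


Birth: 1981-07-01
Reference: 1990-02-12
Year difference: 1990 - 1981 = 9
Has birthday (07-01) occurred by 02-12? No
Birthday not yet reached this year -> subtract 1
Age in full years: 8

8


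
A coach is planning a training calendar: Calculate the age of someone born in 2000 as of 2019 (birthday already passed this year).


Birth year: 2000
Current year: 2019
Age = current year - birth year
Age = 2019 - 2000 = 19

19


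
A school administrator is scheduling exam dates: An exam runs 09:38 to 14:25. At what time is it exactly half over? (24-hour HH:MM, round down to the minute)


Start time: 09:38 = 578 minutes from midnight
End time: 14:25 = 865 minutes from midnight
Sum: 578 + 865 = 1443
Midpoint: 1443 / 2 = 721 minutes
Convert: 721 / 60 = 12 hours, 1 minutes
Result: 12:01

12:01


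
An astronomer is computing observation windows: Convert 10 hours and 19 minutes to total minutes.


Hours: 10
Extra minutes: 19
Minutes per hour: 60
Hours to minutes: 10 x 60 = 600
Total: 600 + 19 = 619

619


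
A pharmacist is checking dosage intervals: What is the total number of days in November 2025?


Month: November
Year: 2025
November is a 30-day month
Total: 30 days

30


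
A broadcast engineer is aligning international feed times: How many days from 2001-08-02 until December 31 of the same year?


Start: August 02, 2001
End: December 31, 2001
Days left in August: 29
September: 30
October: 31
November: 30
December: 31
Sum of remaining months: 122
Total: 29 + 122 = 151

151


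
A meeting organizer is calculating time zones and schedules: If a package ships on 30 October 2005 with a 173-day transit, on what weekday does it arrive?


Start: 2005-10-30 (Sunday)
Step 1 - find target date: add 173 days
  2005-10-30 + 173 days = 2006-04-21
Step 2 - day of week:
  173 mod 7 = 5
  Sunday + 5 days -> Friday
Result: Friday (2006-04-21)

Friday


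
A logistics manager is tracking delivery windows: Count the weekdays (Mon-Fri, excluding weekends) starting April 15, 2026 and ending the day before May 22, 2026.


Start: 2026-04-15 (Wednesday)
End (exclusive): 2026-05-22 (Friday)
Total calendar days: 37
Full weeks: 37 // 7 = 5 -> 25 weekdays
Remaining 2 days starting on Wednesday:
  Wed(w), Thu(w) -> 2 weekdays
Total business days: 25 + 2 = 27

27


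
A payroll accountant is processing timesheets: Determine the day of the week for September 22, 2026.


Date: 2026-09-22
January 1, 2026 is a Thursday
Day of year: 265
Offset from Jan 1: 264 days
264 mod 7 = 5
Result: Tuesday

Tuesday


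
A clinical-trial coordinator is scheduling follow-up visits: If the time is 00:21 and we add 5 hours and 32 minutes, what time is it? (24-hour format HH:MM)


Start time: 00:21
Adding: 5 hours 32 minutes
Minutes: 21 + 32 = 53
Hours: 0 + 5 + 0 = 5
Result: 05:53

05:53


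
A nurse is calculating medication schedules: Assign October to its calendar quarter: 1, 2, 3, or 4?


Month: October (month 10)
Q1: January-March (months 1-3)
Q2: April-June (months 4-6)
Q3: July-September (months 7-9)
Q4: October-December (months 10-12)
Month 10 falls in Q4

4


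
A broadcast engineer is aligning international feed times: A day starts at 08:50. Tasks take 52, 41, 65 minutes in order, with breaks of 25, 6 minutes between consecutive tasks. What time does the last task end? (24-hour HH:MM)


Start: 08:50 = 530 min from midnight
  after task 1 (52 min): 09:42
  after break (25 min): 10:07
  after task 2 (41 min): 10:48
  after break (6 min): 10:54
  after task 3 (65 min): 11:59
Total elapsed: 189 minutes
End time: 11:59

11:59


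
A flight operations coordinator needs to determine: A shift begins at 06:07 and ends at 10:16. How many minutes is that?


Start time: 06:07 = 367 minutes from midnight
End time: 10:16 = 616 minutes from midnight
Difference: 616 - 367 = 249 minutes
That is 4 hours and 9 minutes

249


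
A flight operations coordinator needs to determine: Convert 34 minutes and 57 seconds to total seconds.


Minutes: 34
Extra seconds: 57
Seconds per minute: 60
Minutes to seconds: 34 x 60 = 2040
Total: 2040 + 57 = 2097

2097


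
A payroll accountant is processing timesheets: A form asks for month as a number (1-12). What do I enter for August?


Calendar month order:
7. July
8. August <--
9. September
August is month number 8

8


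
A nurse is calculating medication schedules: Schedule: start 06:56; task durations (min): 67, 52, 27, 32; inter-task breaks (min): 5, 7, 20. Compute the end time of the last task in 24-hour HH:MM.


Start: 06:56 = 416 min from midnight
  after task 1 (67 min): 08:03
  after break (5 min): 08:08
  after task 2 (52 min): 09:00
  after break (7 min): 09:07
  after task 3 (27 min): 09:34
  after break (20 min): 09:54
  after task 4 (32 min): 10:26
Total elapsed: 210 minutes
End time: 10:26

10:26


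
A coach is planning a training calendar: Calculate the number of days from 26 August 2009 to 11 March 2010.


Start date: 2009-08-26
End date: 2010-03-11
Aug 2009: +6 days
Sep 2009: +30 days
Oct 2009: +31 days
... (5 more months)
Total: 197 days

197
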